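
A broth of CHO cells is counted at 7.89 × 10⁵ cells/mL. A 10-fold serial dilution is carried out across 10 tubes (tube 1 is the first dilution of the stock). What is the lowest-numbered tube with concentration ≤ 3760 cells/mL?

tube 3

Tube n has concentration 7.89 × 10⁵ cells/mL / 10ⁿ.
Need 10ⁿ ≥ 7.89 × 10⁵ cells/mL / 3760 cells/mL = 210, so n ≥ 2.32.
First such tube: n = 3.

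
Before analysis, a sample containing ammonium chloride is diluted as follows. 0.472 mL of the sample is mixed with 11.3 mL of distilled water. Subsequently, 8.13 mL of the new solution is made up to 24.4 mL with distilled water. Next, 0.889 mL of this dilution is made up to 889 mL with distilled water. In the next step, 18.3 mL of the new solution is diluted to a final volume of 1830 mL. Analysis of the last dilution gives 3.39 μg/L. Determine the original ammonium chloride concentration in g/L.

25.4 g/L

Overall dilution factor = 24.94 × 3.001 × 1000 × 100 = 7.49 × 10⁶.
Original = 3.39 μg/L × 7.49 × 10⁶ = 2.54 × 10⁷ μg/L = 25.4 g/L.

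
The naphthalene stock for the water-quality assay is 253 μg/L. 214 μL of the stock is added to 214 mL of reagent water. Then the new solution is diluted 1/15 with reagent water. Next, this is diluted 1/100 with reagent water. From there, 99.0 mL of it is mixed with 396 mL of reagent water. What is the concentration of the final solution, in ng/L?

0.0337 ng/L

Overall dilution factor = 1001 × 15 × 100 × 5 = 7.51 × 10⁶.
253 μg/L / 7.51 × 10⁶ = 3.37 × 10⁻⁵ μg/L = 0.0337 ng/L.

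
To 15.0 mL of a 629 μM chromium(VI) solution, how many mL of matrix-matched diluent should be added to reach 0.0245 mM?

370 mL

0.0245 mM = 24.5 μM.
V₂ = C₁V₁/C₂ = 629 × 15.0 / 24.5 = 385 mL.
Diluent to add = V₂ − V₁ = 385 − 15.0 = 370 mL.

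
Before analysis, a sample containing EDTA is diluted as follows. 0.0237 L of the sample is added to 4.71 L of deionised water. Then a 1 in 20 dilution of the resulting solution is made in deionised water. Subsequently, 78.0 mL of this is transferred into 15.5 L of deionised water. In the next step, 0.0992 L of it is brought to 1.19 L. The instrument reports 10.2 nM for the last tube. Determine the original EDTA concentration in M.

0.0976 M

Overall dilution factor = 199.7 × 20 × 199.7 × 12.00 = 9.57 × 10⁶.
Original = 10.2 nM × 9.57 × 10⁶ = 9.76 × 10⁷ nM = 0.0976 M.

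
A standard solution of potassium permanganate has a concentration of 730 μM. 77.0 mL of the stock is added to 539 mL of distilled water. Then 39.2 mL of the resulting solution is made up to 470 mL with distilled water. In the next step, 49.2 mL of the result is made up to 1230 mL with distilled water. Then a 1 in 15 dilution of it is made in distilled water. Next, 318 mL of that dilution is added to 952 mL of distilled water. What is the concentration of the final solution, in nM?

5.08 nM

Overall dilution factor = 8 × 11.99 × 25 × 15 × 3.994 = 1.44 × 10⁵.
730 μM / 1.44 × 10⁵ = 5.08 × 10⁻³ μM = 5.08 nM.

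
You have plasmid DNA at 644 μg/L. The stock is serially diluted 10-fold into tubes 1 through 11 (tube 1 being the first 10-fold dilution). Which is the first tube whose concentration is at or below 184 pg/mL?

Tube n has concentration 644 μg/L / 10ⁿ.
Need 10ⁿ ≥ 644 μg/L / 184 pg/mL = 3500, so n ≥ 3.54.
First such tube: n = 4.

tube 4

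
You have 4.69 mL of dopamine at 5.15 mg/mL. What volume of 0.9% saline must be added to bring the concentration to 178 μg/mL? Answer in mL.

178 μg/mL = 0.178 mg/mL.
V₂ = C₁V₁/C₂ = 5.15 × 4.69 / 0.178 = 136 mL.
Diluent to add = V₂ − V₁ = 136 − 4.69 = 131 mL.

131 mL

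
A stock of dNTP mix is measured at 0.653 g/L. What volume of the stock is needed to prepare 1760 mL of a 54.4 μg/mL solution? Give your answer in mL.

54.4 μg/mL = 0.0544 g/L.
V₁ = C₂V₂/C₁ = 0.0544 × 1760 / 0.653 = 147 mL.

147 mL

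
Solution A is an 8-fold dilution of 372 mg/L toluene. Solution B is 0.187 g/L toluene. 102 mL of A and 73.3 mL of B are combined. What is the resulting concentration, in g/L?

0.105 g/L

C_A = 372 mg/L / 8 = 46.5 mg/L.
C_B = 0.187 g/L = 187 mg/L.
C_mix = (C_A·V_A + C_B·V_B)/(V_A + V_B) = (46.5×102 + 187×73.3) / 175.3 = 105 mg/L = 0.105 g/L.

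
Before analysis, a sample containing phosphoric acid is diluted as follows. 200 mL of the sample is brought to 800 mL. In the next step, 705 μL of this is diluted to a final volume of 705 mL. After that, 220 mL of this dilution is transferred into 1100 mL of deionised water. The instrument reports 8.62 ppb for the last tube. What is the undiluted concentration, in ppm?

207 ppm

Overall dilution factor = 4 × 1000 × 6 = 2.40 × 10⁴.
Original = 8.62 ppb × 2.40 × 10⁴ = 2.07 × 10⁵ ppb = 207 ppm.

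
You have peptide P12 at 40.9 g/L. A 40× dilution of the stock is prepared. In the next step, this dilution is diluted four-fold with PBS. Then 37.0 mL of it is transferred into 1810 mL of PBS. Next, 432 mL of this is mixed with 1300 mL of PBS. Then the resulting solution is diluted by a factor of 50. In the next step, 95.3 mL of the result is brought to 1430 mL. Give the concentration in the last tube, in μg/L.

Overall dilution factor = 40 × 4 × 49.92 × 4.009 × 50 × 15.01 = 2.40 × 10⁷.
40.9 g/L / 2.40 × 10⁷ = 1.70 × 10⁻⁶ g/L = 1.70 μg/L.

1.70 μg/L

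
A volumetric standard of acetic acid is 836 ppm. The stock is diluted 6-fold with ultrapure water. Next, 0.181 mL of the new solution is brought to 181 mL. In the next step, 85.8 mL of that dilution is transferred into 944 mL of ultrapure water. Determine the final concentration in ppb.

11.6 ppb

Overall dilution factor = 6 × 1000 × 12.00 = 7.20 × 10⁴.
836 ppm / 7.20 × 10⁴ = 0.0116 ppm = 11.6 ppb.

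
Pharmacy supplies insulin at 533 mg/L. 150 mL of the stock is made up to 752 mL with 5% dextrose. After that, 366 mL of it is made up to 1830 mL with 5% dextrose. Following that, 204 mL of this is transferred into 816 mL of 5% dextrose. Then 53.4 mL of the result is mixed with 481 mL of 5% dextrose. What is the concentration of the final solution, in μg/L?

Overall dilution factor = 5.013 × 5 × 5 × 10.01 = 1254.
533 mg/L / 1254 = 0.425 mg/L = 425 μg/L.

425 μg/L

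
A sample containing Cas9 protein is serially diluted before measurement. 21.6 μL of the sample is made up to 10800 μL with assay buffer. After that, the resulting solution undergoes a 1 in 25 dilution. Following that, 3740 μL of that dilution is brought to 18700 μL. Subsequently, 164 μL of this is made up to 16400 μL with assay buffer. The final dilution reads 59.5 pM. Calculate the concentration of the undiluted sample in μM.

372 μM

Overall dilution factor = 500 × 25 × 5 × 100 = 6.25 × 10⁶.
Original = 59.5 pM × 6.25 × 10⁶ = 3.72 × 10⁸ pM = 372 μM.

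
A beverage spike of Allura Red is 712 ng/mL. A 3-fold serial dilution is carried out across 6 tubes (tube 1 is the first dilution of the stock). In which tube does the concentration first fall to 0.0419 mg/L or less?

tube 3

Tube n has concentration 712 ng/mL / 3ⁿ.
Need 3ⁿ ≥ 712 ng/mL / 0.0419 mg/L = 17.0, so n ≥ 2.58.
First such tube: n = 3.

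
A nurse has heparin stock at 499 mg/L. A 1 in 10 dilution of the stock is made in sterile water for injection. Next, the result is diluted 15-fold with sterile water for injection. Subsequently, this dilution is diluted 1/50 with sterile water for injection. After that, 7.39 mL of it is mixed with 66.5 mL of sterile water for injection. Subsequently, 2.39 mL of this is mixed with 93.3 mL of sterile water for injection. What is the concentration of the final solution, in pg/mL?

Overall dilution factor = 10 × 15 × 50 × 9.999 × 40.04 = 3.00 × 10⁶.
499 mg/L / 3.00 × 10⁶ = 1.66 × 10⁻⁴ mg/L = 166 pg/mL.

166 pg/mL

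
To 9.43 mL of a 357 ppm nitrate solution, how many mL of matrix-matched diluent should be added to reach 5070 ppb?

655 mL

5070 ppb = 5.07 ppm.
V₂ = C₁V₁/C₂ = 357 × 9.43 / 5.07 = 664 mL.
Diluent to add = V₂ − V₁ = 664 − 9.43 = 655 mL.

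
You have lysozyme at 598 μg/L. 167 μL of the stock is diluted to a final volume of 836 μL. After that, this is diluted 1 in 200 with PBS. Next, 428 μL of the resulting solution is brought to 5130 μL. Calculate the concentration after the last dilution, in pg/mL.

49.8 pg/mL

Overall dilution factor = 5.006 × 200 × 11.99 = 1.20 × 10⁴.
598 μg/L / 1.20 × 10⁴ = 0.0498 μg/L = 49.8 pg/mL.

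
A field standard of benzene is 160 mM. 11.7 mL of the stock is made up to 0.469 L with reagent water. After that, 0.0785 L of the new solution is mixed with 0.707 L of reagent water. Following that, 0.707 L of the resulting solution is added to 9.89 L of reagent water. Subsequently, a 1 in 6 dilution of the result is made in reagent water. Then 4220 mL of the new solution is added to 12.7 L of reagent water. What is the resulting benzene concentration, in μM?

1.11 μM

Overall dilution factor = 40.09 × 10.01 × 14.99 × 6 × 4.009 = 1.45 × 10⁵.
160 mM / 1.45 × 10⁵ = 1.11 × 10⁻³ mM = 1.11 μM.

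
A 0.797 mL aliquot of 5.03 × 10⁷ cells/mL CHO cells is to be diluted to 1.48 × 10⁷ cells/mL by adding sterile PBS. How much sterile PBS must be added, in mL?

V₂ = C₁V₁/C₂ = 5.03 × 10⁷ × 0.797 / 1.48 × 10⁷ = 2.71 mL.
Diluent to add = V₂ − V₁ = 2.71 − 0.797 = 1.91 mL.

1.91 mL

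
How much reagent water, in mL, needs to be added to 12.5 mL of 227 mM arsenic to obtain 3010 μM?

3010 μM = 3.01 mM.
V₂ = C₁V₁/C₂ = 227 × 12.5 / 3.01 = 943 mL.
Diluent to add = V₂ − V₁ = 943 − 12.5 = 930 mL.

930 mL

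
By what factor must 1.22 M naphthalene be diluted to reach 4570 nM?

Factor = C₀/C_target = 1.22 M / 4570 nM = 2.67 × 10⁵.

2.67 × 10⁵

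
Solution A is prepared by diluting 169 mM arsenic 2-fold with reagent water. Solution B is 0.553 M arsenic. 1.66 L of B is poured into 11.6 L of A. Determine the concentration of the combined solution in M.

0.143 M

C_A = 169 mM / 2 = 84.5 mM.
C_B = 0.553 M = 553 mM.
C_mix = (C_A·V_A + C_B·V_B)/(V_A + V_B) = (84.5×11.6 + 553×1.66) / 13.26 = 143 mM = 0.143 M.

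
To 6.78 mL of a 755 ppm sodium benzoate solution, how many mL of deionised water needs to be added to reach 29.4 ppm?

167 mL

V₂ = C₁V₁/C₂ = 755 × 6.78 / 29.4 = 174 mL.
Diluent to add = V₂ − V₁ = 174 − 6.78 = 167 mL.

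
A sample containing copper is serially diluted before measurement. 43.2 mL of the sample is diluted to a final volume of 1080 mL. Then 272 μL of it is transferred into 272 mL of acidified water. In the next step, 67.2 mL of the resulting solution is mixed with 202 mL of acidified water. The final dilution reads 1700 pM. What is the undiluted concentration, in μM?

Overall dilution factor = 25 × 1001 × 4.006 = 1.00 × 10⁵.
Original = 1700 pM × 1.00 × 10⁵ = 1.70 × 10⁸ pM = 170 μM.

170 μM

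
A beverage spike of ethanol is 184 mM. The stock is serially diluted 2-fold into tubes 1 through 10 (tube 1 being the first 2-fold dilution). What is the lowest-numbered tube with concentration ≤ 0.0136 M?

tube 4

Tube n has concentration 184 mM / 2ⁿ.
Need 2ⁿ ≥ 184 mM / 0.0136 M = 13.5, so n ≥ 3.76.
First such tube: n = 4.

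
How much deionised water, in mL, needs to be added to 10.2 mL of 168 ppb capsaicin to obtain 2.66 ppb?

V₂ = C₁V₁/C₂ = 168 × 10.2 / 2.66 = 644 mL.
Diluent to add = V₂ − V₁ = 644 − 10.2 = 634 mL.

634 mL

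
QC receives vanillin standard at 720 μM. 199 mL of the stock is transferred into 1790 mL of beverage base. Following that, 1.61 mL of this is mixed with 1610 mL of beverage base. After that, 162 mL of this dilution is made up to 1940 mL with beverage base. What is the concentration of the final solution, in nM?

Overall dilution factor = 9.995 × 1001 × 11.98 = 1.20 × 10⁵.
720 μM / 1.20 × 10⁵ = 6.01 × 10⁻³ μM = 6.01 nM.

6.01 nM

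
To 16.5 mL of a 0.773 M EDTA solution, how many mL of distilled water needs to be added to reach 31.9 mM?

383 mL

31.9 mM = 0.0319 M.
V₂ = C₁V₁/C₂ = 0.773 × 16.5 / 0.0319 = 400 mL.
Diluent to add = V₂ − V₁ = 400 − 16.5 = 383 mL.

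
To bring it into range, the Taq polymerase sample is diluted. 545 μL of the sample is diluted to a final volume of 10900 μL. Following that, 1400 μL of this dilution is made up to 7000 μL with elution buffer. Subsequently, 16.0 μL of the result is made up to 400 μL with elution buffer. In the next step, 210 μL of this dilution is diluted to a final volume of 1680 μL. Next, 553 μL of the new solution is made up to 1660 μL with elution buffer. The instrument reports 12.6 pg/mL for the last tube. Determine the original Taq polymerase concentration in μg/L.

756 μg/L

Overall dilution factor = 20 × 5 × 25 × 8 × 3.002 = 6.00 × 10⁴.
Original = 12.6 pg/mL × 6.00 × 10⁴ = 7.56 × 10⁵ pg/mL = 756 μg/L.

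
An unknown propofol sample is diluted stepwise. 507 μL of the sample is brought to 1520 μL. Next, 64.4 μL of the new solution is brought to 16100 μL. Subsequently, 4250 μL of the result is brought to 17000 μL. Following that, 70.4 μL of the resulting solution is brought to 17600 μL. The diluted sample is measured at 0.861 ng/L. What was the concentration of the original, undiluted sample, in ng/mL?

Overall dilution factor = 2.998 × 250 × 4 × 250 = 7.50 × 10⁵.
Original = 0.861 ng/L × 7.50 × 10⁵ = 6.45 × 10⁵ ng/L = 645 ng/mL.

645 ng/mL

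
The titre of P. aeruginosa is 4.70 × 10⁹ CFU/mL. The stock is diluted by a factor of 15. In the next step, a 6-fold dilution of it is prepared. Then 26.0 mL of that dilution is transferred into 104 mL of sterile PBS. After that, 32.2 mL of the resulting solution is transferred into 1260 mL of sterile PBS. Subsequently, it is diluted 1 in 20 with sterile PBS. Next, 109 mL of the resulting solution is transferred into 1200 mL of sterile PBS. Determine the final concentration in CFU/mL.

1080 CFU/mL

Overall dilution factor = 15 × 6 × 5 × 40.13 × 20 × 12.01 = 4.34 × 10⁶.
4.70 × 10⁹ CFU/mL / 4.34 × 10⁶ = 1080 CFU/mL.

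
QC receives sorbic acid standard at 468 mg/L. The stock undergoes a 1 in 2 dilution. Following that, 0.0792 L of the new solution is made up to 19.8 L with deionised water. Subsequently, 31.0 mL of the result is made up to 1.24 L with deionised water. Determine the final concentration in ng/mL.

23.4 ng/mL

Overall dilution factor = 2 × 250 × 40 = 2.00 × 10⁴.
468 mg/L / 2.00 × 10⁴ = 0.0234 mg/L = 23.4 ng/mL.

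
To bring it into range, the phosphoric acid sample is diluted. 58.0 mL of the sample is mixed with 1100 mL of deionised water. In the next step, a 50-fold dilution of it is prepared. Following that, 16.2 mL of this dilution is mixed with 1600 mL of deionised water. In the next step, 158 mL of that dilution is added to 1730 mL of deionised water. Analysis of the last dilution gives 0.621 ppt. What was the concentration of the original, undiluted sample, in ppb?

Overall dilution factor = 19.97 × 50 × 99.77 × 11.95 = 1.19 × 10⁶.
Original = 0.621 ppt × 1.19 × 10⁶ = 7.39 × 10⁵ ppt = 739 ppb.

739 ppb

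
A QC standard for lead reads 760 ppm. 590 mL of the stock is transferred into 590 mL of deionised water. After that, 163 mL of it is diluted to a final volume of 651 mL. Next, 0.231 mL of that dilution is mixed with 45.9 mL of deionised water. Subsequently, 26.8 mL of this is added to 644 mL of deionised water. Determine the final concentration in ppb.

19.0 ppb

Overall dilution factor = 2 × 3.994 × 199.7 × 25.03 = 3.99 × 10⁴.
760 ppm / 3.99 × 10⁴ = 0.0190 ppm = 19.0 ppb.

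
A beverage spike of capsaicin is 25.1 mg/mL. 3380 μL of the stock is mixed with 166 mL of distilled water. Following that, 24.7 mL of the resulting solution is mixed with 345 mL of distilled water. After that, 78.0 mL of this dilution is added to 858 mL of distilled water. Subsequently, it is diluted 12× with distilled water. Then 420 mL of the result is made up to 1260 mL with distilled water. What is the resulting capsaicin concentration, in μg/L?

Overall dilution factor = 50.11 × 14.97 × 12 × 12 × 3 = 3.24 × 10⁵.
25.1 mg/mL / 3.24 × 10⁵ = 7.75 × 10⁻⁵ mg/mL = 77.5 μg/L.

77.5 μg/L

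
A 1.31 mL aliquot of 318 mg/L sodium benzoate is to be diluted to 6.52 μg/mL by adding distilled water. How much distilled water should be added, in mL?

6.52 μg/mL = 6.52 mg/L.
V₂ = C₁V₁/C₂ = 318 × 1.31 / 6.52 = 63.9 mL.
Diluent to add = V₂ − V₁ = 63.9 − 1.31 = 62.6 mL.

62.6 mL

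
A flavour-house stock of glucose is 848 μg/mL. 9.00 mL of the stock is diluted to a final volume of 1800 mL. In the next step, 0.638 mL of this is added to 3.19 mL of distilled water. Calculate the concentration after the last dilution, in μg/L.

707 μg/L

Overall dilution factor = 200 × 6 = 1200.
848 μg/mL / 1200 = 0.707 μg/mL = 707 μg/L.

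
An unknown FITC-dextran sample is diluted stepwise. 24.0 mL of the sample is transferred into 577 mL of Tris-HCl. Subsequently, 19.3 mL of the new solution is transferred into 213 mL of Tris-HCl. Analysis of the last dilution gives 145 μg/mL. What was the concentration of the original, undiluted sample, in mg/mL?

43.7 mg/mL

Overall dilution factor = 25.04 × 12.04 = 301.
Original = 145 μg/mL × 301 = 4.37 × 10⁴ μg/mL = 43.7 mg/mL.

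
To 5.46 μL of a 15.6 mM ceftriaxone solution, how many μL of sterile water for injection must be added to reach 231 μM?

363 μL

231 μM = 0.231 mM.
V₂ = C₁V₁/C₂ = 15.6 × 5.46 / 0.231 = 369 μL.
Diluent to add = V₂ − V₁ = 369 − 5.46 = 363 μL.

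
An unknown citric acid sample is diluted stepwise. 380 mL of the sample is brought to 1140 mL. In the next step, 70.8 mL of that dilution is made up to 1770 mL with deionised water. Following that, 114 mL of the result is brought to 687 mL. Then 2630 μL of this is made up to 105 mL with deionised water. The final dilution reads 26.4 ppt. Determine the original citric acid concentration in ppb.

Overall dilution factor = 3 × 25 × 6.026 × 39.92 = 1.80 × 10⁴.
Original = 26.4 ppt × 1.80 × 10⁴ = 4.76 × 10⁵ ppt = 476 ppb.

476 ppb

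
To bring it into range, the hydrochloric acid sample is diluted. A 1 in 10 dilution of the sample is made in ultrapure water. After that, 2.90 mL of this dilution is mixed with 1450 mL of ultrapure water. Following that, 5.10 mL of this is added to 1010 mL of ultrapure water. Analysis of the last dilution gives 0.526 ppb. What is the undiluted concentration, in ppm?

525 ppm

Overall dilution factor = 10 × 501 × 199.0 = 9.97 × 10⁵.
Original = 0.526 ppb × 9.97 × 10⁵ = 5.25 × 10⁵ ppb = 525 ppm.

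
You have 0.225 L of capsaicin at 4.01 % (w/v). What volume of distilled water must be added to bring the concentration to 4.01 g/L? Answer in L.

4.01 g/L = 0.401 % (w/v).
V₂ = C₁V₁/C₂ = 4.01 × 0.225 / 0.401 = 2.25 L.
Diluent to add = V₂ − V₁ = 2.25 − 0.225 = 2.02 L.

2.02 L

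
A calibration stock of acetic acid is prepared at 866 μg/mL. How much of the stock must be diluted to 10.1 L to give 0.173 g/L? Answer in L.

2.02 L

0.173 g/L = 173 μg/mL.
V₁ = C₂V₂/C₁ = 173 × 10.1 / 866 = 2.02 L.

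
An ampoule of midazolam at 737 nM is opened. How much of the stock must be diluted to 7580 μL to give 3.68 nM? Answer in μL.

37.8 μL

V₁ = C₂V₂/C₁ = 3.68 × 7580 / 737 = 37.8 μL.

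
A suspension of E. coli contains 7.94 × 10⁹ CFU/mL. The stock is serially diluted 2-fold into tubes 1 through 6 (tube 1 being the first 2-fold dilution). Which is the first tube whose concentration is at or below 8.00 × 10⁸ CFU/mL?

tube 4

Tube n has concentration 7.94 × 10⁹ CFU/mL / 2ⁿ.
Need 2ⁿ ≥ 7.94 × 10⁹ CFU/mL / 8.00 × 10⁸ CFU/mL = 9.93, so n ≥ 3.31.
First such tube: n = 4.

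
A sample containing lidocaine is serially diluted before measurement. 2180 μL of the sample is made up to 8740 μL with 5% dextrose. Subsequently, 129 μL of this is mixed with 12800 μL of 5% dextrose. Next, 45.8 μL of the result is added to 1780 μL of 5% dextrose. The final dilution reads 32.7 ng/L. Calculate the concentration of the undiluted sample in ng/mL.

524 ng/mL

Overall dilution factor = 4.009 × 100.2 × 39.86 = 1.60 × 10⁴.
Original = 32.7 ng/L × 1.60 × 10⁴ = 5.24 × 10⁵ ng/L = 524 ng/mL.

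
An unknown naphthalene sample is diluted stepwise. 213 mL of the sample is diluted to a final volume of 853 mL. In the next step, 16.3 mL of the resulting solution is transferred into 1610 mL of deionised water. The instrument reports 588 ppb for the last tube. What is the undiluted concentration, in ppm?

235 ppm

Overall dilution factor = 4.005 × 99.77 = 400.
Original = 588 ppb × 400 = 2.35 × 10⁵ ppb = 235 ppm.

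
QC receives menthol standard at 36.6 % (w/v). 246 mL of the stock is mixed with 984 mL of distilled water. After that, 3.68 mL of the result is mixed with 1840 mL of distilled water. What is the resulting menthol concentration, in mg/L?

Overall dilution factor = 5 × 501 = 2505.
36.6 % (w/v) / 2505 = 0.0146 % (w/v) = 146 mg/L.

146 mg/L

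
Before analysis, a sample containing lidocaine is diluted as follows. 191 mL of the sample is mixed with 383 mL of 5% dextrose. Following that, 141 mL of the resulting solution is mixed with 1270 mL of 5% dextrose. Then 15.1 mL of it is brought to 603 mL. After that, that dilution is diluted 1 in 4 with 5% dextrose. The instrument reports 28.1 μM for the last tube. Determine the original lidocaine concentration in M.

0.135 M

Overall dilution factor = 3.005 × 10.01 × 39.93 × 4 = 4804.
Original = 28.1 μM × 4804 = 1.35 × 10⁵ μM = 0.135 M.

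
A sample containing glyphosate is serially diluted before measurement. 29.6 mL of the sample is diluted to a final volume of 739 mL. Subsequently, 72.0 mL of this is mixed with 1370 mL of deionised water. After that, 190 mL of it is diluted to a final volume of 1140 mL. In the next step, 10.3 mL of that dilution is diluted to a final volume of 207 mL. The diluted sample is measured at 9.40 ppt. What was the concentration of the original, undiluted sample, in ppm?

0.567 ppm

Overall dilution factor = 24.97 × 20.03 × 6 × 20.10 = 6.03 × 10⁴.
Original = 9.40 ppt × 6.03 × 10⁴ = 5.67 × 10⁵ ppt = 0.567 ppm.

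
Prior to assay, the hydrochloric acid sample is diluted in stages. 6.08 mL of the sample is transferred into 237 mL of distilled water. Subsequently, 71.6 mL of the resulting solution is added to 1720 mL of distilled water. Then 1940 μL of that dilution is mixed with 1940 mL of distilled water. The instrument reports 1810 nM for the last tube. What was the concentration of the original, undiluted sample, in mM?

1810 mM

Overall dilution factor = 39.98 × 25.02 × 1001 = 1.00 × 10⁶.
Original = 1810 nM × 1.00 × 10⁶ = 1.81 × 10⁹ nM = 1810 mM.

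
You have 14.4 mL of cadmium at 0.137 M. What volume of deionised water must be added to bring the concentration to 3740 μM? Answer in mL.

513 mL

3740 μM = 3.74 × 10⁻³ M.
V₂ = C₁V₁/C₂ = 0.137 × 14.4 / 3.74 × 10⁻³ = 527 mL.
Diluent to add = V₂ − V₁ = 527 − 14.4 = 513 mL.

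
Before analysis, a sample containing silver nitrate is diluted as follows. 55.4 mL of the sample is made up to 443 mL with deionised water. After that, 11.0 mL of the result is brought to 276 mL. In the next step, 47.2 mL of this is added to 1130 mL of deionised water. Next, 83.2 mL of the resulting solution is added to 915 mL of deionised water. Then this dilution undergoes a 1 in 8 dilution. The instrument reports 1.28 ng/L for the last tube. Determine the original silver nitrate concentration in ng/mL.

Overall dilution factor = 7.996 × 25.09 × 24.94 × 12.00 × 8 = 4.80 × 10⁵.
Original = 1.28 ng/L × 4.80 × 10⁵ = 6.15 × 10⁵ ng/L = 615 ng/mL.

615 ng/mL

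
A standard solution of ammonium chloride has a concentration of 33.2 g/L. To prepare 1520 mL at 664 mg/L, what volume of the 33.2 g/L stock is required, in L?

0.0304 L

664 mg/L = 0.664 g/L.
V₁ = C₂V₂/C₁ = 0.664 × 1520 / 33.2 = 30.4 mL = 0.0304 L.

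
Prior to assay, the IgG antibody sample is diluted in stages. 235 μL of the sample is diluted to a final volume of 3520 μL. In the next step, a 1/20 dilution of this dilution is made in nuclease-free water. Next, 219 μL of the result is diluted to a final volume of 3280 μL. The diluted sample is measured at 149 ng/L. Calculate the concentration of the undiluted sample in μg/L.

669 μg/L

Overall dilution factor = 14.98 × 20 × 14.98 = 4487.
Original = 149 ng/L × 4487 = 6.69 × 10⁵ ng/L = 669 μg/L.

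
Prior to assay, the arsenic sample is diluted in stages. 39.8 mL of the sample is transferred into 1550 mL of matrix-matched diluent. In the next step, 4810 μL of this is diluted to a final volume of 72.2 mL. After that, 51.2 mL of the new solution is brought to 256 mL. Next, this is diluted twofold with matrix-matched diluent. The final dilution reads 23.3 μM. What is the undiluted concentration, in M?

0.140 M

Overall dilution factor = 39.94 × 15.01 × 5 × 2 = 5996.
Original = 23.3 μM × 5996 = 1.40 × 10⁵ μM = 0.140 M.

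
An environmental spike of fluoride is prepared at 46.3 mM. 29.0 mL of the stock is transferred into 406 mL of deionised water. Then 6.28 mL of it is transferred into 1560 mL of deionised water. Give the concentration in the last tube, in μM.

Overall dilution factor = 15 × 249.4 = 3741.
46.3 mM / 3741 = 0.0124 mM = 12.4 μM.

12.4 μM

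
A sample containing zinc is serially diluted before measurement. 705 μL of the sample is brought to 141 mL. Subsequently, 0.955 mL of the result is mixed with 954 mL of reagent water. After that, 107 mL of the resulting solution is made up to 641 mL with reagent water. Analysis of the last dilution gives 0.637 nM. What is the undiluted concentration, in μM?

763 μM

Overall dilution factor = 200 × 1000.0 × 5.991 = 1.20 × 10⁶.
Original = 0.637 nM × 1.20 × 10⁶ = 7.63 × 10⁵ nM = 763 μM.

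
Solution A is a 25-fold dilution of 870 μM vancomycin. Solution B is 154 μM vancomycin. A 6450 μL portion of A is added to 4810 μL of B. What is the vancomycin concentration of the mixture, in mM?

0.0857 mM

C_A = 870 μM / 25 = 34.8 μM.
C_mix = (C_A·V_A + C_B·V_B)/(V_A + V_B) = (34.8×6450 + 154×4810) / 11260 = 85.7 μM = 0.0857 mM.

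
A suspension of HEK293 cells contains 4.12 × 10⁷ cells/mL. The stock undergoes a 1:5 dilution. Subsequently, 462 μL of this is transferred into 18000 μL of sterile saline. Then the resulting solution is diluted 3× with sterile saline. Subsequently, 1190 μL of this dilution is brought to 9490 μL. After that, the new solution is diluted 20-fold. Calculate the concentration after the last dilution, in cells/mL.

431 cells/mL

Overall dilution factor = 5 × 39.96 × 3 × 7.975 × 20 = 9.56 × 10⁴.
4.12 × 10⁷ cells/mL / 9.56 × 10⁴ = 431 cells/mL.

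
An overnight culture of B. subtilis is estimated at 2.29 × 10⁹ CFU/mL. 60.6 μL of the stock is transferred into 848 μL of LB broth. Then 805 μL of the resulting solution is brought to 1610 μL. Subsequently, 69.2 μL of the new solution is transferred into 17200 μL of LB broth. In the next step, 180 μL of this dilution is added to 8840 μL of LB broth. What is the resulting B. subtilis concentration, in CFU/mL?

Overall dilution factor = 14.99 × 2 × 249.6 × 50.11 = 3.75 × 10⁵.
2.29 × 10⁹ CFU/mL / 3.75 × 10⁵ = 6110 CFU/mL.

6110 CFU/mL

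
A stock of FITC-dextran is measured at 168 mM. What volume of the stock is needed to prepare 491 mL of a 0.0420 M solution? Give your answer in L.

0.123 L

0.0420 M = 42.0 mM.
V₁ = C₂V₂/C₁ = 42.0 × 491 / 168 = 123 mL = 0.123 L.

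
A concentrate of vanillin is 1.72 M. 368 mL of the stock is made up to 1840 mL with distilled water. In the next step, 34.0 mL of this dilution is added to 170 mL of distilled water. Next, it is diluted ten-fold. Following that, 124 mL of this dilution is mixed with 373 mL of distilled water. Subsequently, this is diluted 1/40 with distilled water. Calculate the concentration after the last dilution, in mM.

0.0358 mM

Overall dilution factor = 5 × 6 × 10 × 4.008 × 40 = 4.81 × 10⁴.
1.72 M / 4.81 × 10⁴ = 3.58 × 10⁻⁵ M = 0.0358 mM.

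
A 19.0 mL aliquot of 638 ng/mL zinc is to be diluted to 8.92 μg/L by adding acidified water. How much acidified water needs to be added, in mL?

1340 mL

8.92 μg/L = 8.92 ng/mL.
V₂ = C₁V₁/C₂ = 638 × 19.0 / 8.92 = 1359 mL.
Diluent to add = V₂ − V₁ = 1359 − 19.0 = 1340 mL.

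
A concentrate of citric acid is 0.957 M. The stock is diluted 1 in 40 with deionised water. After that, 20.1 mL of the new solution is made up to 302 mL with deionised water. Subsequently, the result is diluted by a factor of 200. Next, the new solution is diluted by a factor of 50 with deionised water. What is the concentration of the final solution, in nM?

159 nM

Overall dilution factor = 40 × 15.02 × 200 × 50 = 6.01 × 10⁶.
0.957 M / 6.01 × 10⁶ = 1.59 × 10⁻⁷ M = 159 nM.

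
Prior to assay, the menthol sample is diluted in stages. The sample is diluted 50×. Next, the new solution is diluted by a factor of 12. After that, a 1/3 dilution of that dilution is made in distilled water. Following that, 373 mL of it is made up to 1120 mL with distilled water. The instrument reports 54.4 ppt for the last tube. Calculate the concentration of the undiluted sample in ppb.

294 ppb

Overall dilution factor = 50 × 12 × 3 × 3.003 = 5405.
Original = 54.4 ppt × 5405 = 2.94 × 10⁵ ppt = 294 ppb.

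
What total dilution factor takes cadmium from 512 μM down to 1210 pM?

Factor = C₀/C_target = 512 μM / 1210 pM = 4.23 × 10⁵.

4.23 × 10⁵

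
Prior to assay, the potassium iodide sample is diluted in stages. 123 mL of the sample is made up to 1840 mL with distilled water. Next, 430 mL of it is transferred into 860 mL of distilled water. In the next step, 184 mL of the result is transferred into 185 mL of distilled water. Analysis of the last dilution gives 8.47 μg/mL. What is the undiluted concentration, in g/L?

0.762 g/L

Overall dilution factor = 14.96 × 3 × 2.005 = 90.0.
Original = 8.47 μg/mL × 90.0 = 762 μg/mL = 0.762 g/L.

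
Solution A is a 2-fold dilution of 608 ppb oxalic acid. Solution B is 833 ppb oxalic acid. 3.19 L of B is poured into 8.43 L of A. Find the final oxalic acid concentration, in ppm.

0.449 ppm

C_A = 608 ppb / 2 = 304 ppb.
C_mix = (C_A·V_A + C_B·V_B)/(V_A + V_B) = (304×8.43 + 833×3.19) / 11.62 = 449 ppb = 0.449 ppm.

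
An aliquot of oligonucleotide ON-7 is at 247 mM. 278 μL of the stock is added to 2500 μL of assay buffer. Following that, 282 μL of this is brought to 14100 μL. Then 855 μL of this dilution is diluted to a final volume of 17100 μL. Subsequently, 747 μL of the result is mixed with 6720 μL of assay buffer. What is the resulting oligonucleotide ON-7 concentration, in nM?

Overall dilution factor = 9.993 × 50 × 20 × 9.996 = 9.99 × 10⁴.
247 mM / 9.99 × 10⁴ = 2.47 × 10⁻³ mM = 2470 nM.

2470 nM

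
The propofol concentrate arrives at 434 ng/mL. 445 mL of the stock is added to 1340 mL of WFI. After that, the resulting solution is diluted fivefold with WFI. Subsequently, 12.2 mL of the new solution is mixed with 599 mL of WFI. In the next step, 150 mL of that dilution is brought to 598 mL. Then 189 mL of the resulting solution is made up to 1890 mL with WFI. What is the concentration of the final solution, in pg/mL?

10.8 pg/mL

Overall dilution factor = 4.011 × 5 × 50.10 × 3.987 × 10 = 4.01 × 10⁴.
434 ng/mL / 4.01 × 10⁴ = 0.0108 ng/mL = 10.8 pg/mL.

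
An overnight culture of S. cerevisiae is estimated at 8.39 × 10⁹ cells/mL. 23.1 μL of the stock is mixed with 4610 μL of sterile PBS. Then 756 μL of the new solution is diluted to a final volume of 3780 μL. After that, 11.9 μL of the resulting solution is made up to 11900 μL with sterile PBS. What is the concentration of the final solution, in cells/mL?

Overall dilution factor = 200.6 × 5 × 1000 = 1.00 × 10⁶.
8.39 × 10⁹ cells/mL / 1.00 × 10⁶ = 8370 cells/mL.

8370 cells/mL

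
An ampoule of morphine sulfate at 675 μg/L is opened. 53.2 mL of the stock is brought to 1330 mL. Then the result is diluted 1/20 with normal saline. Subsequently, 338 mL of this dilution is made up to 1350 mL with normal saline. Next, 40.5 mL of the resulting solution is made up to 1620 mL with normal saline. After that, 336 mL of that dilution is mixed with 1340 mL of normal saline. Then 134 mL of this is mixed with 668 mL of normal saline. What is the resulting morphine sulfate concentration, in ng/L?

Overall dilution factor = 25 × 20 × 3.994 × 40 × 4.988 × 5.985 = 2.38 × 10⁶.
675 μg/L / 2.38 × 10⁶ = 2.83 × 10⁻⁴ μg/L = 0.283 ng/L.

0.283 ng/L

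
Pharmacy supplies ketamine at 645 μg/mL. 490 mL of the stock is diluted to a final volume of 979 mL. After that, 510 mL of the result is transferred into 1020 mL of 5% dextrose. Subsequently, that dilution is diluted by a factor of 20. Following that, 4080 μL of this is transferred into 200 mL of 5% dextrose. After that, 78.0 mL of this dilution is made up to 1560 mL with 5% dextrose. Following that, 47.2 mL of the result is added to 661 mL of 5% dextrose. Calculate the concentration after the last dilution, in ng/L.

Overall dilution factor = 1.998 × 3 × 20 × 50.02 × 20 × 15.00 = 1.80 × 10⁶.
645 μg/mL / 1.80 × 10⁶ = 3.58 × 10⁻⁴ μg/mL = 358 ng/L.

358 ng/L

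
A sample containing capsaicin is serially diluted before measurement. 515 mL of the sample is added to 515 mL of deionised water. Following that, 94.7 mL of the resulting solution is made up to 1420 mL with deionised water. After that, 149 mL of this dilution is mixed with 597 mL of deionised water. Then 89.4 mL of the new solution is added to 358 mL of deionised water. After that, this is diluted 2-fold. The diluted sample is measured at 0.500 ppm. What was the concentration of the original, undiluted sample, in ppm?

Overall dilution factor = 2 × 14.99 × 5.007 × 5.004 × 2 = 1503.
Original = 0.500 ppm × 1503 = 751 ppm.

751 ppm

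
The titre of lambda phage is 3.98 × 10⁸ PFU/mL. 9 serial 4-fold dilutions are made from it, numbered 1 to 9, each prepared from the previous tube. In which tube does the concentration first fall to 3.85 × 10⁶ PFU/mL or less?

Tube n has concentration 3.98 × 10⁸ PFU/mL / 4ⁿ.
Need 4ⁿ ≥ 3.98 × 10⁸ PFU/mL / 3.85 × 10⁶ PFU/mL = 103, so n ≥ 3.35.
First such tube: n = 4.

tube 4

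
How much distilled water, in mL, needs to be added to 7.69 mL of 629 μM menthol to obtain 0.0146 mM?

324 mL

0.0146 mM = 14.6 μM.
V₂ = C₁V₁/C₂ = 629 × 7.69 / 14.6 = 331 mL.
Diluent to add = V₂ − V₁ = 331 − 7.69 = 324 mL.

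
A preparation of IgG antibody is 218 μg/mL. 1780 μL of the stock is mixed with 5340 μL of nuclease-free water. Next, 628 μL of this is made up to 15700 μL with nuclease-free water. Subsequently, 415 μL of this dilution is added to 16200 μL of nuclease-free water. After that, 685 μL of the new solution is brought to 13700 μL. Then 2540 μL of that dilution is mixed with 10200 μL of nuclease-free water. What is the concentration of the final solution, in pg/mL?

Overall dilution factor = 4 × 25 × 40.04 × 20 × 5.016 = 4.02 × 10⁵.
218 μg/mL / 4.02 × 10⁵ = 5.43 × 10⁻⁴ μg/mL = 543 pg/mL.

543 pg/mL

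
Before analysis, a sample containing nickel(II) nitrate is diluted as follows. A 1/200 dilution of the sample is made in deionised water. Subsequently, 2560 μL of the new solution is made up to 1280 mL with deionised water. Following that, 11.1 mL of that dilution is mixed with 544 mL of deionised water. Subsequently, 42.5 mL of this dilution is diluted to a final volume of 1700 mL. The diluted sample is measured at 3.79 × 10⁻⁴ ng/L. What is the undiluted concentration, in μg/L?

75.8 μg/L

Overall dilution factor = 200 × 500 × 50.01 × 40 = 2.00 × 10⁸.
Original = 3.79 × 10⁻⁴ ng/L × 2.00 × 10⁸ = 7.58 × 10⁴ ng/L = 75.8 μg/L.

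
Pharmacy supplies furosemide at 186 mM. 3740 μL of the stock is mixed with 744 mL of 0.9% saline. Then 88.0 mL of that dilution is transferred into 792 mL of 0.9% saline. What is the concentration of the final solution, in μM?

93.0 μM

Overall dilution factor = 199.9 × 10 = 1999.
186 mM / 1999 = 0.0930 mM = 93.0 μM.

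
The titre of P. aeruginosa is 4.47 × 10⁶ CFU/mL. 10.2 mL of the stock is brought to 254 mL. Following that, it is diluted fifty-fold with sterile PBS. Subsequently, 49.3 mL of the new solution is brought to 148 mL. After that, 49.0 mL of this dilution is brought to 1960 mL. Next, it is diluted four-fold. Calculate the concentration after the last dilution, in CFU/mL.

Overall dilution factor = 24.90 × 50 × 3.002 × 40 × 4 = 5.98 × 10⁵.
4.47 × 10⁶ CFU/mL / 5.98 × 10⁵ = 7.47 CFU/mL.

7.47 CFU/mL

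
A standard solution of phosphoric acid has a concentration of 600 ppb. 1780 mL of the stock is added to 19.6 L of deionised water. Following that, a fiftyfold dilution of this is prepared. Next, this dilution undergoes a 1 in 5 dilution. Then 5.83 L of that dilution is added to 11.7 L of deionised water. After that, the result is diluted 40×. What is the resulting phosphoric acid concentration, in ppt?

Overall dilution factor = 12.01 × 50 × 5 × 3.007 × 40 = 3.61 × 10⁵.
600 ppb / 3.61 × 10⁵ = 1.66 × 10⁻³ ppb = 1.66 ppt.

1.66 ppt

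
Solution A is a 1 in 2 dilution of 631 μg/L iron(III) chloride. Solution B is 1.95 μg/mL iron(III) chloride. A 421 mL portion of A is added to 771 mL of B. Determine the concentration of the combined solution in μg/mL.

1.37 μg/mL

C_A = 631 μg/L / 2 = 316 μg/L.
C_B = 1.95 μg/mL = 1950 μg/L.
C_mix = (C_A·V_A + C_B·V_B)/(V_A + V_B) = (316×421 + 1950×771) / 1192 = 1373 μg/L = 1.37 μg/mL.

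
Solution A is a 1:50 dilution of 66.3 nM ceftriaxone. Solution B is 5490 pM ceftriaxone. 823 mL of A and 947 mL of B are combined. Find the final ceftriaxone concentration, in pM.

3550 pM

C_A = 66.3 nM / 50 = 1.33 nM.
C_B = 5490 pM = 5.49 nM.
C_mix = (C_A·V_A + C_B·V_B)/(V_A + V_B) = (1.33×823 + 5.49×947) / 1770 = 3.55 nM = 3550 pM.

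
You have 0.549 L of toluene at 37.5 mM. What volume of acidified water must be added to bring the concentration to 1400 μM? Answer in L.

1400 μM = 1.40 mM.
V₂ = C₁V₁/C₂ = 37.5 × 0.549 / 1.40 = 14.7 L.
Diluent to add = V₂ − V₁ = 14.7 − 0.549 = 14.2 L.

14.2 L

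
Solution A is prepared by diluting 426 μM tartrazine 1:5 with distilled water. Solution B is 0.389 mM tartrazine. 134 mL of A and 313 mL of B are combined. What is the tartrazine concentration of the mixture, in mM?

C_A = 426 μM / 5 = 85.2 μM.
C_B = 0.389 mM = 389 μM.
C_mix = (C_A·V_A + C_B·V_B)/(V_A + V_B) = (85.2×134 + 389×313) / 447.0 = 298 μM = 0.298 mM.

0.298 mM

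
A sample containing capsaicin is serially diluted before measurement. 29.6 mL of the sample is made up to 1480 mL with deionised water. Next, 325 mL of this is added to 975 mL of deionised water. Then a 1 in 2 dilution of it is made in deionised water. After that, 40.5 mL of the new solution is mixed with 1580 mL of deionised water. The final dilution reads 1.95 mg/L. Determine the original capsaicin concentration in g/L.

Overall dilution factor = 50 × 4 × 2 × 40.01 = 1.60 × 10⁴.
Original = 1.95 mg/L × 1.60 × 10⁴ = 3.12 × 10⁴ mg/L = 31.2 g/L.

31.2 g/L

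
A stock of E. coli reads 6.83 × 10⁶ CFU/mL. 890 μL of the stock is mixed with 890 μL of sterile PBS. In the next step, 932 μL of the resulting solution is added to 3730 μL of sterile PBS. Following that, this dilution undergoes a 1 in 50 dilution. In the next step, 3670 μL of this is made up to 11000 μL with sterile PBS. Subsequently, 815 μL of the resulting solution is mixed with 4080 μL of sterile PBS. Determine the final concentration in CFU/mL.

758 CFU/mL

Overall dilution factor = 2 × 5.002 × 50 × 2.997 × 6.006 = 9005.
6.83 × 10⁶ CFU/mL / 9005 = 758 CFU/mL.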